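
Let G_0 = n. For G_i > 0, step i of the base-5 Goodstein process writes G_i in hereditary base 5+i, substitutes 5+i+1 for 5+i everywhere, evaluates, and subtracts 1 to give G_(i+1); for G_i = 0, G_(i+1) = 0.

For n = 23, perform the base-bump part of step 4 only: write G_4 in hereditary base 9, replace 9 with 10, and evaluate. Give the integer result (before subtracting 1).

38

G_0 = 23. HB_5(23) = 4·5 + 3. Bump = 27. G_1 = 26.
G_1 = 26. HB_6(26) = 4·6 + 2. Bump = 30. G_2 = 29.
G_2 = 29. HB_7(29) = 4·7 + 1. Bump = 33. G_3 = 32.
G_3 = 32. HB_8(32) = 4·8. Bump = 36. G_4 = 35.
G_4 = 35. HB_9(35) = 3·9 + 8. Bump = 38. G_5 = 37.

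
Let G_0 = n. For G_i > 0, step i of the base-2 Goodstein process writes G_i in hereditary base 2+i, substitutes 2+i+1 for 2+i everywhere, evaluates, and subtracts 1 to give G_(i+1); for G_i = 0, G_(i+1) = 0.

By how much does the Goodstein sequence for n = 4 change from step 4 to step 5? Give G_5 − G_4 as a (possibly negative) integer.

(0) 4|_2 = 2^2 ↦ 3^3|_3 = 27 ⇒ 26
(1) 26|_3 = 2·3^2 + 2·3 + 2 ↦ 2·4^2 + 2·4 + 2|_4 = 42 ⇒ 41
(2) 41|_4 = 2·4^2 + 2·4 + 1 ↦ 2·5^2 + 2·5 + 1|_5 = 61 ⇒ 60
(3) 60|_5 = 2·5^2 + 2·5 ↦ 2·6^2 + 2·6|_6 = 84 ⇒ 83
(4) 83|_6 = 2·6^2 + 6 + 5 ↦ 2·7^2 + 7 + 5|_7 = 110 ⇒ 109

26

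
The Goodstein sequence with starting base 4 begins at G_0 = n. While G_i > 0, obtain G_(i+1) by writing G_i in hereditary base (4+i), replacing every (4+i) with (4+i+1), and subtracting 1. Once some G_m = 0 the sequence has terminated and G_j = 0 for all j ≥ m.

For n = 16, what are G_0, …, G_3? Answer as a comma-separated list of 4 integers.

i=0: 16 = 4^2 (b=4); 4→5: 5^2 = 25; 25−1 = 24
i=1: 24 = 4·5 + 4 (b=5); 5→6: 4·6 + 4 = 28; 28−1 = 27
i=2: 27 = 4·6 + 3 (b=6); 6→7: 4·7 + 3 = 31; 31−1 = 30

16, 24, 27, 30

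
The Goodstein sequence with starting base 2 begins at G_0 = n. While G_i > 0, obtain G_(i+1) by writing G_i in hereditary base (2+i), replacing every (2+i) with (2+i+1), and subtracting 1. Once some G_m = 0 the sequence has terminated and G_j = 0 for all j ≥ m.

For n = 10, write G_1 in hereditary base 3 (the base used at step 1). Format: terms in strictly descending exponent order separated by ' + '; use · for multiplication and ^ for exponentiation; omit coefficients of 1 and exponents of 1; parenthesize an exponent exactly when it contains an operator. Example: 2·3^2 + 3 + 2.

G_0=10  [base 2] 2^(2 + 1) + 2  →[2↦3]→  3^(3 + 1) + 3 = 84  −1 ⇒ G_1=83
G_1=83  [base 3] 3^(3 + 1) + 2  →[3↦4]→  4^(4 + 1) + 2 = 1026  −1 ⇒ G_2=1025

3^(3 + 1) + 2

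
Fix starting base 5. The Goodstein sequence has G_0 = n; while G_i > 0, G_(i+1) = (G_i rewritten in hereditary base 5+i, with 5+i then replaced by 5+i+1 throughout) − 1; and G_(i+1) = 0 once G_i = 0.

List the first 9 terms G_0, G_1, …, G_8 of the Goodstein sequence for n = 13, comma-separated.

13, 14, 15, 16, 17, 17, 17, 17, 17

base 5: 13 = 2·5 + 3; at 6: 2·6 + 3 = 15; next = 14
base 6: 14 = 2·6 + 2; at 7: 2·7 + 2 = 16; next = 15
base 7: 15 = 2·7 + 1; at 8: 2·8 + 1 = 17; next = 16
base 8: 16 = 2·8; at 9: 2·9 = 18; next = 17
base 9: 17 = 9 + 8; at 10: 10 + 8 = 18; next = 17
base 10: 17 = 10 + 7; at 11: 11 + 7 = 18; next = 17
base 11: 17 = 11 + 6; at 12: 12 + 6 = 18; next = 17
base 12: 17 = 12 + 5; at 13: 13 + 5 = 18; next = 17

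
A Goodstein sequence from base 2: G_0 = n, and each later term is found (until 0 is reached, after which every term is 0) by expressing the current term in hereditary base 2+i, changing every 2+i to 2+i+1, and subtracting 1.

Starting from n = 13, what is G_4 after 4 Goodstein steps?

280711

[0] 13 ≡ 2^(2 + 1) + 2^2 + 1 (base 2). Lift 3: 109. −1: 108.
[1] 108 ≡ 3^(3 + 1) + 3^3 (base 3). Lift 4: 1280. −1: 1279.
[2] 1279 ≡ 4^(4 + 1) + 3·4^3 + 3·4^2 + 3·4 + 3 (base 4). Lift 5: 16093. −1: 16092.
[3] 16092 ≡ 5^(5 + 1) + 3·5^3 + 3·5^2 + 3·5 + 2 (base 5). Lift 6: 280712. −1: 280711.
[4] 280711 ≡ 6^(6 + 1) + 3·6^3 + 3·6^2 + 3·6 + 1 (base 6). Lift 7: 5765999. −1: 5765998.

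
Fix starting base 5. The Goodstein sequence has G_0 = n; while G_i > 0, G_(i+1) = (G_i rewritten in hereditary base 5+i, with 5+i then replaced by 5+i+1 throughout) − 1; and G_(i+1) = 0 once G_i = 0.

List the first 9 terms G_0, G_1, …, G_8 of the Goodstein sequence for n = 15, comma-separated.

15, 17, 18, 19, 20, 21, 22, 23, 23

G_0 = 15. HB_5(15) = 3·5. Bump = 18. G_1 = 17.
G_1 = 17. HB_6(17) = 2·6 + 5. Bump = 19. G_2 = 18.
G_2 = 18. HB_7(18) = 2·7 + 4. Bump = 20. G_3 = 19.
G_3 = 19. HB_8(19) = 2·8 + 3. Bump = 21. G_4 = 20.
G_4 = 20. HB_9(20) = 2·9 + 2. Bump = 22. G_5 = 21.
G_5 = 21. HB_10(21) = 2·10 + 1. Bump = 23. G_6 = 22.
G_6 = 22. HB_11(22) = 2·11. Bump = 24. G_7 = 23.
G_7 = 23. HB_12(23) = 12 + 11. Bump = 24. G_8 = 23.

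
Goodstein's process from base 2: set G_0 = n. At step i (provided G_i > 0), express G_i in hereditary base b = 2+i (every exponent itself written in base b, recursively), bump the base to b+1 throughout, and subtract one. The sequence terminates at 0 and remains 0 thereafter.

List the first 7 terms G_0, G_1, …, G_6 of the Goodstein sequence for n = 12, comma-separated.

[0] 12 ≡ 2^(2 + 1) + 2^2 (base 2). Lift 3: 108. −1: 107.
[1] 107 ≡ 3^(3 + 1) + 2·3^2 + 2·3 + 2 (base 3). Lift 4: 1066. −1: 1065.
[2] 1065 ≡ 4^(4 + 1) + 2·4^2 + 2·4 + 1 (base 4). Lift 5: 15686. −1: 15685.
[3] 15685 ≡ 5^(5 + 1) + 2·5^2 + 2·5 (base 5). Lift 6: 280020. −1: 280019.
[4] 280019 ≡ 6^(6 + 1) + 2·6^2 + 6 + 5 (base 6). Lift 7: 5764911. −1: 5764910.
[5] 5764910 ≡ 7^(7 + 1) + 2·7^2 + 7 + 4 (base 7). Lift 8: 134217868. −1: 134217867.

12, 107, 1065, 15685, 280019, 5764910, 134217867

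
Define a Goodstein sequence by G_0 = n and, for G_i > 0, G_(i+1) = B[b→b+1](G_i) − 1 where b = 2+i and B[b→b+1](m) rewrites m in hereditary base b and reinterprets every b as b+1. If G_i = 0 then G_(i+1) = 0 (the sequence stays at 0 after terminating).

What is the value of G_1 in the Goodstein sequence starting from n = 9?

81

i=0: 9 = 2^(2 + 1) + 1 (b=2); 2→3: 3^(3 + 1) + 1 = 82; 82−1 = 81
i=1: 81 = 3^(3 + 1) (b=3); 3→4: 4^(4 + 1) = 1024; 1024−1 = 1023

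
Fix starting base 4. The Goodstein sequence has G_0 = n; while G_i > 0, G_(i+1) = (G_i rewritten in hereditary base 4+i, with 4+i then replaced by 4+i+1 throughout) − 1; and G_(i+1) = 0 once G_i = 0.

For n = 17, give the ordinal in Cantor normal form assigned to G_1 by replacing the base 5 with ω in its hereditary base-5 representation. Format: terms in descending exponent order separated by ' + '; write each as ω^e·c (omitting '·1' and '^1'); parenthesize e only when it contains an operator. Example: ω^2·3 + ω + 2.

[0] 17 ≡ 4^2 + 1 (base 4). Lift 5: 26. −1: 25.
[1] 25 ≡ 5^2 (base 5). Lift 6: 36. −1: 35.

ω^2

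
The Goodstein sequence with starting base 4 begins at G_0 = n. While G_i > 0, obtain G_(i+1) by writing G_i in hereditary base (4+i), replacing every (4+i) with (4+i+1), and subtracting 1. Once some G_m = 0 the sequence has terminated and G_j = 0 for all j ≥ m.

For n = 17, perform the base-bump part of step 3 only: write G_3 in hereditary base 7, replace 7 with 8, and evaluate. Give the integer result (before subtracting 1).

44

i=0: 17 = 4^2 + 1 (b=4); 4→5: 5^2 + 1 = 26; 26−1 = 25
i=1: 25 = 5^2 (b=5); 5→6: 6^2 = 36; 36−1 = 35
i=2: 35 = 5·6 + 5 (b=6); 6→7: 5·7 + 5 = 40; 40−1 = 39
i=3: 39 = 5·7 + 4 (b=7); 7→8: 5·8 + 4 = 44; 44−1 = 43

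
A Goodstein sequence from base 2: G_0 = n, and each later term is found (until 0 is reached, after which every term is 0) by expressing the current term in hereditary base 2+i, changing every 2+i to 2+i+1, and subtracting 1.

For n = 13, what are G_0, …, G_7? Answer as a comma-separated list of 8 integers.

13, 108, 1279, 16092, 280711, 5765998, 134219479, 3486786855

13 —HB2→ 2^(2 + 1) + 2^2 + 1 —bump→ 3^(3 + 1) + 3^3 + 1 = 109 —(−1)→ 108
108 —HB3→ 3^(3 + 1) + 3^3 —bump→ 4^(4 + 1) + 4^4 = 1280 —(−1)→ 1279
1279 —HB4→ 4^(4 + 1) + 3·4^3 + 3·4^2 + 3·4 + 3 —bump→ 5^(5 + 1) + 3·5^3 + 3·5^2 + 3·5 + 3 = 16093 —(−1)→ 16092
16092 —HB5→ 5^(5 + 1) + 3·5^3 + 3·5^2 + 3·5 + 2 —bump→ 6^(6 + 1) + 3·6^3 + 3·6^2 + 3·6 + 2 = 280712 —(−1)→ 280711
280711 —HB6→ 6^(6 + 1) + 3·6^3 + 3·6^2 + 3·6 + 1 —bump→ 7^(7 + 1) + 3·7^3 + 3·7^2 + 3·7 + 1 = 5765999 —(−1)→ 5765998
5765998 —HB7→ 7^(7 + 1) + 3·7^3 + 3·7^2 + 3·7 —bump→ 8^(8 + 1) + 3·8^3 + 3·8^2 + 3·8 = 134219480 —(−1)→ 134219479
134219479 —HB8→ 8^(8 + 1) + 3·8^3 + 3·8^2 + 2·8 + 7 —bump→ 9^(9 + 1) + 3·9^3 + 3·9^2 + 2·9 + 7 = 3486786856 —(−1)→ 3486786855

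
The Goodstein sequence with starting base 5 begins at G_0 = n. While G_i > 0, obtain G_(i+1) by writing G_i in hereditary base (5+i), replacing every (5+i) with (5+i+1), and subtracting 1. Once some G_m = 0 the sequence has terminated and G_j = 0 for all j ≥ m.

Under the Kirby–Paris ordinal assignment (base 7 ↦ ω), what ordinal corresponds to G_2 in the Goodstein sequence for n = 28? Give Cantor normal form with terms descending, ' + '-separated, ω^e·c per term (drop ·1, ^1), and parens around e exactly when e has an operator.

ω^2 + 1

28 —HB5→ 5^2 + 3 —bump→ 6^2 + 3 = 39 —(−1)→ 38
38 —HB6→ 6^2 + 2 —bump→ 7^2 + 2 = 51 —(−1)→ 50
50 —HB7→ 7^2 + 1 —bump→ 8^2 + 1 = 65 —(−1)→ 64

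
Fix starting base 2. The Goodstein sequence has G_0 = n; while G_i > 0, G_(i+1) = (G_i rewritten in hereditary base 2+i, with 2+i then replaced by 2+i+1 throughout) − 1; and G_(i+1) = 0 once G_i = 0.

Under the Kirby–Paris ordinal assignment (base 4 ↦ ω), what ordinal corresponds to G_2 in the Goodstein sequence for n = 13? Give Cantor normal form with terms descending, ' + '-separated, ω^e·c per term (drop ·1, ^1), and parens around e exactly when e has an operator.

G_0=13  [base 2] 2^(2 + 1) + 2^2 + 1  →[2↦3]→  3^(3 + 1) + 3^3 + 1 = 109  −1 ⇒ G_1=108
G_1=108  [base 3] 3^(3 + 1) + 3^3  →[3↦4]→  4^(4 + 1) + 4^4 = 1280  −1 ⇒ G_2=1279
G_2=1279  [base 4] 4^(4 + 1) + 3·4^3 + 3·4^2 + 3·4 + 3  →[4↦5]→  5^(5 + 1) + 3·5^3 + 3·5^2 + 3·5 + 3 = 16093  −1 ⇒ G_3=16092

ω^(ω + 1) + ω^3·3 + ω^2·3 + ω·3 + 3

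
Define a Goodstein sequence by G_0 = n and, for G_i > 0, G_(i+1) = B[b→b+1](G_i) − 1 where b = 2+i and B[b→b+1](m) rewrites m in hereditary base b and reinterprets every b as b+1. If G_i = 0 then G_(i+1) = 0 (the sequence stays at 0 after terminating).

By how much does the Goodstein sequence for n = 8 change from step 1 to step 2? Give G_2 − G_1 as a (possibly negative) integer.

473

base 2: 8 = 2^(2 + 1); at 3: 3^(3 + 1) = 81; next = 80
base 3: 80 = 2·3^3 + 2·3^2 + 2·3 + 2; at 4: 2·4^4 + 2·4^2 + 2·4 + 2 = 554; next = 553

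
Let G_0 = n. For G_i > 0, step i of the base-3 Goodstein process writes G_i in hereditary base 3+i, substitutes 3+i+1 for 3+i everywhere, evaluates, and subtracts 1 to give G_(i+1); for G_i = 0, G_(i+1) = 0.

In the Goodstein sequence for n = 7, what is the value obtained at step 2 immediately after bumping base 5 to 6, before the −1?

10

step 0: 7 = 2·3 + 1; sub 4 for 3: 2·4 + 1; = 9; G_1 = 9−1 = 8
step 1: 8 = 2·4; sub 5 for 4: 2·5; = 10; G_2 = 10−1 = 9
step 2: 9 = 5 + 4; sub 6 for 5: 6 + 4; = 10; G_3 = 10−1 = 9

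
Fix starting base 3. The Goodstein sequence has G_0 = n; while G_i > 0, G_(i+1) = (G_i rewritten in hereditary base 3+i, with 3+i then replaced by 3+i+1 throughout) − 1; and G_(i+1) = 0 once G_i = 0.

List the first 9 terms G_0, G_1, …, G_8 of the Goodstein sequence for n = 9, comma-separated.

G_0 = 9. HB_3(9) = 3^2. Bump = 16. G_1 = 15.
G_1 = 15. HB_4(15) = 3·4 + 3. Bump = 18. G_2 = 17.
G_2 = 17. HB_5(17) = 3·5 + 2. Bump = 20. G_3 = 19.
G_3 = 19. HB_6(19) = 3·6 + 1. Bump = 22. G_4 = 21.
G_4 = 21. HB_7(21) = 3·7. Bump = 24. G_5 = 23.
G_5 = 23. HB_8(23) = 2·8 + 7. Bump = 25. G_6 = 24.
G_6 = 24. HB_9(24) = 2·9 + 6. Bump = 26. G_7 = 25.
G_7 = 25. HB_10(25) = 2·10 + 5. Bump = 27. G_8 = 26.

9, 15, 17, 19, 21, 23, 24, 25, 26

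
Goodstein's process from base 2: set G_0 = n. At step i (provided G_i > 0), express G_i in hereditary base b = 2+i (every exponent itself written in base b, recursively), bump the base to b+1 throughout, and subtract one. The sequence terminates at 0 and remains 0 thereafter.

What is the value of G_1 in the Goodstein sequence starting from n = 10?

83

10 —HB2→ 2^(2 + 1) + 2 —bump→ 3^(3 + 1) + 3 = 84 —(−1)→ 83
83 —HB3→ 3^(3 + 1) + 2 —bump→ 4^(4 + 1) + 2 = 1026 —(−1)→ 1025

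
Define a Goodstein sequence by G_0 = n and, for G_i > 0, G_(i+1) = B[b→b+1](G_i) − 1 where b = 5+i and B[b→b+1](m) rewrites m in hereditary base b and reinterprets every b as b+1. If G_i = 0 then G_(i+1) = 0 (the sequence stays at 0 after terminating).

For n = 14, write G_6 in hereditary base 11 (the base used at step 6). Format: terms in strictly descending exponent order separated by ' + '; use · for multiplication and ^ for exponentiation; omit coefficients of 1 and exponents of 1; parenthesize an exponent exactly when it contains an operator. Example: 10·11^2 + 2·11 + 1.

i=0: 14 = 2·5 + 4 (b=5); 5→6: 2·6 + 4 = 16; 16−1 = 15
i=1: 15 = 2·6 + 3 (b=6); 6→7: 2·7 + 3 = 17; 17−1 = 16
i=2: 16 = 2·7 + 2 (b=7); 7→8: 2·8 + 2 = 18; 18−1 = 17
i=3: 17 = 2·8 + 1 (b=8); 8→9: 2·9 + 1 = 19; 19−1 = 18
i=4: 18 = 2·9 (b=9); 9→10: 2·10 = 20; 20−1 = 19
i=5: 19 = 10 + 9 (b=10); 10→11: 11 + 9 = 20; 20−1 = 19
i=6: 19 = 11 + 8 (b=11); 11→12: 12 + 8 = 20; 20−1 = 19

11 + 8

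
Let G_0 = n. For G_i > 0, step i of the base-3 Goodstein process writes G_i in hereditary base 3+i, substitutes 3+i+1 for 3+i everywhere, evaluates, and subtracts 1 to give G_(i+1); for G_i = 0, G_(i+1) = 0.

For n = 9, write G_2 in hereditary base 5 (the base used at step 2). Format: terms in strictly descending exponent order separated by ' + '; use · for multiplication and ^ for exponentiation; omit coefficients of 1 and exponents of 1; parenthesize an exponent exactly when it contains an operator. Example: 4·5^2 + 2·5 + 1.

step 0: 9 = 3^2; sub 4 for 3: 4^2; = 16; G_1 = 16−1 = 15
step 1: 15 = 3·4 + 3; sub 5 for 4: 3·5 + 3; = 18; G_2 = 18−1 = 17
step 2: 17 = 3·5 + 2; sub 6 for 5: 3·6 + 2; = 20; G_3 = 20−1 = 19

3·5 + 2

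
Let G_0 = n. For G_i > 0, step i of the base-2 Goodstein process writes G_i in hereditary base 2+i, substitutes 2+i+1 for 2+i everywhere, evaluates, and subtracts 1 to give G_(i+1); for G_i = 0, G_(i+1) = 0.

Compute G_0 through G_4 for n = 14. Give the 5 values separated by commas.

14, 110, 1281, 18750, 326591

(0) 14|_2 = 2^(2 + 1) + 2^2 + 2 ↦ 3^(3 + 1) + 3^3 + 3|_3 = 111 ⇒ 110
(1) 110|_3 = 3^(3 + 1) + 3^3 + 2 ↦ 4^(4 + 1) + 4^4 + 2|_4 = 1282 ⇒ 1281
(2) 1281|_4 = 4^(4 + 1) + 4^4 + 1 ↦ 5^(5 + 1) + 5^5 + 1|_5 = 18751 ⇒ 18750
(3) 18750|_5 = 5^(5 + 1) + 5^5 ↦ 6^(6 + 1) + 6^6|_6 = 326592 ⇒ 326591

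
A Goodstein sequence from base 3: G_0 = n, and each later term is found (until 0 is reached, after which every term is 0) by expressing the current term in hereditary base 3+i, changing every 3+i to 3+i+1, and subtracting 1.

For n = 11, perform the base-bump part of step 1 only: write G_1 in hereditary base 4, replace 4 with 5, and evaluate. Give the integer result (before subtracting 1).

26

(0) 11|_3 = 3^2 + 2 ↦ 4^2 + 2|_4 = 18 ⇒ 17
(1) 17|_4 = 4^2 + 1 ↦ 5^2 + 1|_5 = 26 ⇒ 25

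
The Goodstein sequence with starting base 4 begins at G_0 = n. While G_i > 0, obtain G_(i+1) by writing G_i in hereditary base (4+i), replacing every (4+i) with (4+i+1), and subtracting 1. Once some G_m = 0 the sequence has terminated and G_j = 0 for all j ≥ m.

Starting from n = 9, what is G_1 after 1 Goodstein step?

10

base 4: 9 = 2·4 + 1; at 5: 2·5 + 1 = 11; next = 10
base 5: 10 = 2·5; at 6: 2·6 = 12; next = 11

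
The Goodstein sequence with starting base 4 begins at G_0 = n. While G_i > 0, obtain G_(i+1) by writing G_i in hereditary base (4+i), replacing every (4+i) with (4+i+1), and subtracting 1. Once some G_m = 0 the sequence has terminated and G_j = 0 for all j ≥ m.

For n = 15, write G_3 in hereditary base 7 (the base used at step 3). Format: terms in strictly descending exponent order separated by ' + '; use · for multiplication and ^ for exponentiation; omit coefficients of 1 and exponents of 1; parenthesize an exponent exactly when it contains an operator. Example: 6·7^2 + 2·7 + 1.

3·7

step 0: 15 = 3·4 + 3; sub 5 for 4: 3·5 + 3; = 18; G_1 = 18−1 = 17
step 1: 17 = 3·5 + 2; sub 6 for 5: 3·6 + 2; = 20; G_2 = 20−1 = 19
step 2: 19 = 3·6 + 1; sub 7 for 6: 3·7 + 1; = 22; G_3 = 22−1 = 21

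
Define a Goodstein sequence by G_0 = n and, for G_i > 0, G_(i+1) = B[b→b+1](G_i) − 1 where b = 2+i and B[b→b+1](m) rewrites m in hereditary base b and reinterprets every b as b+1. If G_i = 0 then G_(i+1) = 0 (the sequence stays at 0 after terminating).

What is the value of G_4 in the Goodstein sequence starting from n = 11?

279937

11 —HB2→ 2^(2 + 1) + 2 + 1 —bump→ 3^(3 + 1) + 3 + 1 = 85 —(−1)→ 84
84 —HB3→ 3^(3 + 1) + 3 —bump→ 4^(4 + 1) + 4 = 1028 —(−1)→ 1027
1027 —HB4→ 4^(4 + 1) + 3 —bump→ 5^(5 + 1) + 3 = 15628 —(−1)→ 15627
15627 —HB5→ 5^(5 + 1) + 2 —bump→ 6^(6 + 1) + 2 = 279938 —(−1)→ 279937
279937 —HB6→ 6^(6 + 1) + 1 —bump→ 7^(7 + 1) + 1 = 5764802 —(−1)→ 5764801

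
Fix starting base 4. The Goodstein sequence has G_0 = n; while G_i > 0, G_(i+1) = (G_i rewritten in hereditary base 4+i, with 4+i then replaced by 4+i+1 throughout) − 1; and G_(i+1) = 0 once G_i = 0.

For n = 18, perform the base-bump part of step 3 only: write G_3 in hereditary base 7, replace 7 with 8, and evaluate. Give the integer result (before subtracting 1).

i=0: 18 = 4^2 + 2 (b=4); 4→5: 5^2 + 2 = 27; 27−1 = 26
i=1: 26 = 5^2 + 1 (b=5); 5→6: 6^2 + 1 = 37; 37−1 = 36
i=2: 36 = 6^2 (b=6); 6→7: 7^2 = 49; 49−1 = 48
i=3: 48 = 6·7 + 6 (b=7); 7→8: 6·8 + 6 = 54; 54−1 = 53

54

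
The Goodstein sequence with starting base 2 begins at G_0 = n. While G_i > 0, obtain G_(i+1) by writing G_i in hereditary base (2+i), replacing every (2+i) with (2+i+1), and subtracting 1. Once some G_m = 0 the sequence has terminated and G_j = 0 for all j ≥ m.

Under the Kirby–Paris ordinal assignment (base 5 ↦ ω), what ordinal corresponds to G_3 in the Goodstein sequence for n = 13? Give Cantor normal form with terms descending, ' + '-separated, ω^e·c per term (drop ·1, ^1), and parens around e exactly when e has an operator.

ω^(ω + 1) + ω^3·3 + ω^2·3 + ω·3 + 2

i=0: 13 = 2^(2 + 1) + 2^2 + 1 (b=2); 2→3: 3^(3 + 1) + 3^3 + 1 = 109; 109−1 = 108
i=1: 108 = 3^(3 + 1) + 3^3 (b=3); 3→4: 4^(4 + 1) + 4^4 = 1280; 1280−1 = 1279
i=2: 1279 = 4^(4 + 1) + 3·4^3 + 3·4^2 + 3·4 + 3 (b=4); 4→5: 5^(5 + 1) + 3·5^3 + 3·5^2 + 3·5 + 3 = 16093; 16093−1 = 16092
i=3: 16092 = 5^(5 + 1) + 3·5^3 + 3·5^2 + 3·5 + 2 (b=5); 5→6: 6^(6 + 1) + 3·6^3 + 3·6^2 + 3·6 + 2 = 280712; 280712−1 = 280711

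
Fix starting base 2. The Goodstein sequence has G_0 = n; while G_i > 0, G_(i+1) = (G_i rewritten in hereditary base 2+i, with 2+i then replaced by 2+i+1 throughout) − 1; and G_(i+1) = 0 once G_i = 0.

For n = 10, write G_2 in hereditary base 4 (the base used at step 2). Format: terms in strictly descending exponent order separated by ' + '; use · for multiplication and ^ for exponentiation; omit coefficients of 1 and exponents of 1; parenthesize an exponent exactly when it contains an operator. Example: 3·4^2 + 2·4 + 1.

G_0 = 10. HB_2(10) = 2^(2 + 1) + 2. Bump = 84. G_1 = 83.
G_1 = 83. HB_3(83) = 3^(3 + 1) + 2. Bump = 1026. G_2 = 1025.
G_2 = 1025. HB_4(1025) = 4^(4 + 1) + 1. Bump = 15626. G_3 = 15625.

4^(4 + 1) + 1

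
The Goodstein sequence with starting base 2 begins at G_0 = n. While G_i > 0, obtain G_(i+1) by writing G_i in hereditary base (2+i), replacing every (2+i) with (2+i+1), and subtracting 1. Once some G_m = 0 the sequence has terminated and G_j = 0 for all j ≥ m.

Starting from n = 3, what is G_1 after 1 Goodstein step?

G_0 = 3. HB_2(3) = 2 + 1. Bump = 4. G_1 = 3.
G_1 = 3. HB_3(3) = 3. Bump = 4. G_2 = 3.

3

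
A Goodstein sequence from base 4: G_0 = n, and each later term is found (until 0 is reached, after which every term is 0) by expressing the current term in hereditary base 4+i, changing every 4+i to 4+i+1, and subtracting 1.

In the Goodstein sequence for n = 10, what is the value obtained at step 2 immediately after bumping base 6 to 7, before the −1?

(0) 10|_4 = 2·4 + 2 ↦ 2·5 + 2|_5 = 12 ⇒ 11
(1) 11|_5 = 2·5 + 1 ↦ 2·6 + 1|_6 = 13 ⇒ 12
(2) 12|_6 = 2·6 ↦ 2·7|_7 = 14 ⇒ 13

14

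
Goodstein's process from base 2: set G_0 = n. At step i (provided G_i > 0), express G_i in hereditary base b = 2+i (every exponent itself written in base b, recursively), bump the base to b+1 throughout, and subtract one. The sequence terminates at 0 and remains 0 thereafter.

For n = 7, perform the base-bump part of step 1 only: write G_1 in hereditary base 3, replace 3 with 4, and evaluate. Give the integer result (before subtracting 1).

[0] 7 ≡ 2^2 + 2 + 1 (base 2). Lift 3: 31. −1: 30.
[1] 30 ≡ 3^3 + 3 (base 3). Lift 4: 260. −1: 259.

260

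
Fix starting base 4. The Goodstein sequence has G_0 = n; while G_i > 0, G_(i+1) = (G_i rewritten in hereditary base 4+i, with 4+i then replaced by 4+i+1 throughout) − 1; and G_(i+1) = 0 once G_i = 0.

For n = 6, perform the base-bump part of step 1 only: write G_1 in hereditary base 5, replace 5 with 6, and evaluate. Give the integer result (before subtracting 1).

G_0=6  [base 4] 4 + 2  →[4↦5]→  5 + 2 = 7  −1 ⇒ G_1=6
G_1=6  [base 5] 5 + 1  →[5↦6]→  6 + 1 = 7  −1 ⇒ G_2=6

7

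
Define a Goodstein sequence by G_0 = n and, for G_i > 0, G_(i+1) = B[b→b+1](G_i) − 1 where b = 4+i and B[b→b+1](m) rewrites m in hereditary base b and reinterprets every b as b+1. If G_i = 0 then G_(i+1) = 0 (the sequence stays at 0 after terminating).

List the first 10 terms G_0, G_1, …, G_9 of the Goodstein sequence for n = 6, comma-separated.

6, 6, 6, 6, 5, 4, 3, 2, 1, 0

i=0: 6 = 4 + 2 (b=4); 4→5: 5 + 2 = 7; 7−1 = 6
i=1: 6 = 5 + 1 (b=5); 5→6: 6 + 1 = 7; 7−1 = 6
i=2: 6 = 6 (b=6); 6→7: 7 = 7; 7−1 = 6
i=3: 6 = 6 (b=7); 7→8: 6 = 6; 6−1 = 5
i=4: 5 = 5 (b=8); 8→9: 5 = 5; 5−1 = 4
i=5: 4 = 4 (b=9); 9→10: 4 = 4; 4−1 = 3
i=6: 3 = 3 (b=10); 10→11: 3 = 3; 3−1 = 2
i=7: 2 = 2 (b=11); 11→12: 2 = 2; 2−1 = 1
i=8: 1 = 1 (b=12); 12→13: 1 = 1; 1−1 = 0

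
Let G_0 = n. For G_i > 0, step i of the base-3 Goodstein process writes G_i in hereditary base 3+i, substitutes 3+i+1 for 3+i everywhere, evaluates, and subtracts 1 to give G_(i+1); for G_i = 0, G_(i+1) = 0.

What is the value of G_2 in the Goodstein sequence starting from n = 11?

base 3: 11 = 3^2 + 2; at 4: 4^2 + 2 = 18; next = 17
base 4: 17 = 4^2 + 1; at 5: 5^2 + 1 = 26; next = 25
base 5: 25 = 5^2; at 6: 6^2 = 36; next = 35

25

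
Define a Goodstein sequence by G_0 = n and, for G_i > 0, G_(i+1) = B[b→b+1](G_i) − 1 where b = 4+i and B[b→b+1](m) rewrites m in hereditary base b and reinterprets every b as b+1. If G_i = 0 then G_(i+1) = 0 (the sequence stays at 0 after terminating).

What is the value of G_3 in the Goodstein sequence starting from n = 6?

i=0: 6 = 4 + 2 (b=4); 4→5: 5 + 2 = 7; 7−1 = 6
i=1: 6 = 5 + 1 (b=5); 5→6: 6 + 1 = 7; 7−1 = 6
i=2: 6 = 6 (b=6); 6→7: 7 = 7; 7−1 = 6
i=3: 6 = 6 (b=7); 7→8: 6 = 6; 6−1 = 5

6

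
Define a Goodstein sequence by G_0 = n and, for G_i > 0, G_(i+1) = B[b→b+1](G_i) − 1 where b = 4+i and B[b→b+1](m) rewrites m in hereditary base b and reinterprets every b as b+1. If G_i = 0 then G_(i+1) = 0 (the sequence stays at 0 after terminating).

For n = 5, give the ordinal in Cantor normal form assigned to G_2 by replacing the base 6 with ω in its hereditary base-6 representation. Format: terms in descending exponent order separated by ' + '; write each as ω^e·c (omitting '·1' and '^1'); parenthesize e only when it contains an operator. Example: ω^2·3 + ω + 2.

5

5 —HB4→ 4 + 1 —bump→ 5 + 1 = 6 —(−1)→ 5
5 —HB5→ 5 —bump→ 6 = 6 —(−1)→ 5
5 —HB6→ 5 —bump→ 5 = 5 —(−1)→ 4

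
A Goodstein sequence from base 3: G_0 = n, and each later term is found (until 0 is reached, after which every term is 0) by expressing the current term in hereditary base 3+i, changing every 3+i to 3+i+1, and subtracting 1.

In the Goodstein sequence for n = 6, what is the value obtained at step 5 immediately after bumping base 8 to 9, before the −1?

7

i=0: 6 = 2·3 (b=3); 3→4: 2·4 = 8; 8−1 = 7
i=1: 7 = 4 + 3 (b=4); 4→5: 5 + 3 = 8; 8−1 = 7
i=2: 7 = 5 + 2 (b=5); 5→6: 6 + 2 = 8; 8−1 = 7
i=3: 7 = 6 + 1 (b=6); 6→7: 7 + 1 = 8; 8−1 = 7
i=4: 7 = 7 (b=7); 7→8: 8 = 8; 8−1 = 7
i=5: 7 = 7 (b=8); 8→9: 7 = 7; 7−1 = 6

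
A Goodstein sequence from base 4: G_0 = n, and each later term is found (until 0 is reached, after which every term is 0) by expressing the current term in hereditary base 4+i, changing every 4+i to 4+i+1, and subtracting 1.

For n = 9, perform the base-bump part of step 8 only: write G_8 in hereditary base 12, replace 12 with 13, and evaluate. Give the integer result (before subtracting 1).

step 0: 9 = 2·4 + 1; sub 5 for 4: 2·5 + 1; = 11; G_1 = 11−1 = 10
step 1: 10 = 2·5; sub 6 for 5: 2·6; = 12; G_2 = 12−1 = 11
step 2: 11 = 6 + 5; sub 7 for 6: 7 + 5; = 12; G_3 = 12−1 = 11
step 3: 11 = 7 + 4; sub 8 for 7: 8 + 4; = 12; G_4 = 12−1 = 11
step 4: 11 = 8 + 3; sub 9 for 8: 9 + 3; = 12; G_5 = 12−1 = 11
step 5: 11 = 9 + 2; sub 10 for 9: 10 + 2; = 12; G_6 = 12−1 = 11
step 6: 11 = 10 + 1; sub 11 for 10: 11 + 1; = 12; G_7 = 12−1 = 11
step 7: 11 = 11; sub 12 for 11: 12; = 12; G_8 = 12−1 = 11

11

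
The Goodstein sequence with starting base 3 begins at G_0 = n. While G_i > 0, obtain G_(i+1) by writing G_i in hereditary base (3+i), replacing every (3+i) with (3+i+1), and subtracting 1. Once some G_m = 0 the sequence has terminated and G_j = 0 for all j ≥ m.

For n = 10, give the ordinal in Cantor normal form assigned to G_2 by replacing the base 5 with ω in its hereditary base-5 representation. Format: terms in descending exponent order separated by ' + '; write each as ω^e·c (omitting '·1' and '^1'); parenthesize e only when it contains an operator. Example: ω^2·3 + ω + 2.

i=0: 10 = 3^2 + 1 (b=3); 3→4: 4^2 + 1 = 17; 17−1 = 16
i=1: 16 = 4^2 (b=4); 4→5: 5^2 = 25; 25−1 = 24
i=2: 24 = 4·5 + 4 (b=5); 5→6: 4·6 + 4 = 28; 28−1 = 27

ω·4 + 4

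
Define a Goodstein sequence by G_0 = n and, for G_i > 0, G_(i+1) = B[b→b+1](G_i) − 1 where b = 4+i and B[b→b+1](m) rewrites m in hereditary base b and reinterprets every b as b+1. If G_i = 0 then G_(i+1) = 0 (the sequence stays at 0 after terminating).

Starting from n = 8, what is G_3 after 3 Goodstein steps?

9

G_0 = 8. HB_4(8) = 2·4. Bump = 10. G_1 = 9.
G_1 = 9. HB_5(9) = 5 + 4. Bump = 10. G_2 = 9.
G_2 = 9. HB_6(9) = 6 + 3. Bump = 10. G_3 = 9.
G_3 = 9. HB_7(9) = 7 + 2. Bump = 10. G_4 = 9.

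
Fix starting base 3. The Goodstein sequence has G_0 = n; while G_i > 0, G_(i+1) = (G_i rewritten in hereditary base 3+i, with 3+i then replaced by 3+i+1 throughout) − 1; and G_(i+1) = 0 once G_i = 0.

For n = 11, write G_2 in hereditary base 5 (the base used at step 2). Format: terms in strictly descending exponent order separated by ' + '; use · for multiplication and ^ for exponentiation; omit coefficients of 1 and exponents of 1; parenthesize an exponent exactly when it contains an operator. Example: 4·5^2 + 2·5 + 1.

5^2

G_0=11  [base 3] 3^2 + 2  →[3↦4]→  4^2 + 2 = 18  −1 ⇒ G_1=17
G_1=17  [base 4] 4^2 + 1  →[4↦5]→  5^2 + 1 = 26  −1 ⇒ G_2=25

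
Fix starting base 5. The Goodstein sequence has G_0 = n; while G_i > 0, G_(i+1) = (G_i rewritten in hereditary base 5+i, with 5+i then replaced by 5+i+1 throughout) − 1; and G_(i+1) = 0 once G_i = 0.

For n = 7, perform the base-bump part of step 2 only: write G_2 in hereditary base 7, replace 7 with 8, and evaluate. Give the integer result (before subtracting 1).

[0] 7 ≡ 5 + 2 (base 5). Lift 6: 8. −1: 7.
[1] 7 ≡ 6 + 1 (base 6). Lift 7: 8. −1: 7.
[2] 7 ≡ 7 (base 7). Lift 8: 8. −1: 7.

8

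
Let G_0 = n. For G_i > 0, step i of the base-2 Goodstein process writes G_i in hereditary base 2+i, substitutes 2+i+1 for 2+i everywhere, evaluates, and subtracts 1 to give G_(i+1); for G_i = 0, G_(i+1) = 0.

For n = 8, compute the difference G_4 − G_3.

G_0=8  [base 2] 2^(2 + 1)  →[2↦3]→  3^(3 + 1) = 81  −1 ⇒ G_1=80
G_1=80  [base 3] 2·3^3 + 2·3^2 + 2·3 + 2  →[3↦4]→  2·4^4 + 2·4^2 + 2·4 + 2 = 554  −1 ⇒ G_2=553
G_2=553  [base 4] 2·4^4 + 2·4^2 + 2·4 + 1  →[4↦5]→  2·5^5 + 2·5^2 + 2·5 + 1 = 6311  −1 ⇒ G_3=6310
G_3=6310  [base 5] 2·5^5 + 2·5^2 + 2·5  →[5↦6]→  2·6^6 + 2·6^2 + 2·6 = 93396  −1 ⇒ G_4=93395

87085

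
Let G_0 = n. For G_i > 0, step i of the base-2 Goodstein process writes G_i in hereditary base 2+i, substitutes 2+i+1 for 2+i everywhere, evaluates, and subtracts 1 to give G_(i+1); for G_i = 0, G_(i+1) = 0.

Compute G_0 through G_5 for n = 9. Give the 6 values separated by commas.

9 —HB2→ 2^(2 + 1) + 1 —bump→ 3^(3 + 1) + 1 = 82 —(−1)→ 81
81 —HB3→ 3^(3 + 1) —bump→ 4^(4 + 1) = 1024 —(−1)→ 1023
1023 —HB4→ 3·4^4 + 3·4^3 + 3·4^2 + 3·4 + 3 —bump→ 3·5^5 + 3·5^3 + 3·5^2 + 3·5 + 3 = 9843 —(−1)→ 9842
9842 —HB5→ 3·5^5 + 3·5^3 + 3·5^2 + 3·5 + 2 —bump→ 3·6^6 + 3·6^3 + 3·6^2 + 3·6 + 2 = 140744 —(−1)→ 140743
140743 —HB6→ 3·6^6 + 3·6^3 + 3·6^2 + 3·6 + 1 —bump→ 3·7^7 + 3·7^3 + 3·7^2 + 3·7 + 1 = 2471827 —(−1)→ 2471826

9, 81, 1023, 9842, 140743, 2471826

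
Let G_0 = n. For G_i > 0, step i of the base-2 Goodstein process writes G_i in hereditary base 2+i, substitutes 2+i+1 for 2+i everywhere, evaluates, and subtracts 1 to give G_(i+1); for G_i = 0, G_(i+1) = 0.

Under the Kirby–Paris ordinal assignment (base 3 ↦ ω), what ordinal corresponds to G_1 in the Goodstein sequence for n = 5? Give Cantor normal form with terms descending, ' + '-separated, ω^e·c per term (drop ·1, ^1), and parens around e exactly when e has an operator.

(0) 5|_2 = 2^2 + 1 ↦ 3^3 + 1|_3 = 28 ⇒ 27
(1) 27|_3 = 3^3 ↦ 4^4|_4 = 256 ⇒ 255

ω^ω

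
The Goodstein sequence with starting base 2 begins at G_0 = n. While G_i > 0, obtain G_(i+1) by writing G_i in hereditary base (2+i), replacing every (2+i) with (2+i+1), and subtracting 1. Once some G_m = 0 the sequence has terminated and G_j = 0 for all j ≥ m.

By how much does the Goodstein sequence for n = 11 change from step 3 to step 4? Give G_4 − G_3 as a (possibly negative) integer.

[0] 11 ≡ 2^(2 + 1) + 2 + 1 (base 2). Lift 3: 85. −1: 84.
[1] 84 ≡ 3^(3 + 1) + 3 (base 3). Lift 4: 1028. −1: 1027.
[2] 1027 ≡ 4^(4 + 1) + 3 (base 4). Lift 5: 15628. −1: 15627.
[3] 15627 ≡ 5^(5 + 1) + 2 (base 5). Lift 6: 279938. −1: 279937.

264310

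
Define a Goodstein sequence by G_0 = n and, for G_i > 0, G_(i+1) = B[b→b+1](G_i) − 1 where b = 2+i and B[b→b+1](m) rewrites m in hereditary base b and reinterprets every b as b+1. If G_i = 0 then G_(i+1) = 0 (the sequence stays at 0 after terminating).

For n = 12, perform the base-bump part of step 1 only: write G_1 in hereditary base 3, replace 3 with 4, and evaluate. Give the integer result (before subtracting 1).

1066

12 —HB2→ 2^(2 + 1) + 2^2 —bump→ 3^(3 + 1) + 3^3 = 108 —(−1)→ 107
107 —HB3→ 3^(3 + 1) + 2·3^2 + 2·3 + 2 —bump→ 4^(4 + 1) + 2·4^2 + 2·4 + 2 = 1066 —(−1)→ 1065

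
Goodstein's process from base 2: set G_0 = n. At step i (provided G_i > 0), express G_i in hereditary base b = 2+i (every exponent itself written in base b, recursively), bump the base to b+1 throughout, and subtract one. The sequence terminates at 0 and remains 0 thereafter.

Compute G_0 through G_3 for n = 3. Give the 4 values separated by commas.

3, 3, 3, 2

G_0 = 3. HB_2(3) = 2 + 1. Bump = 4. G_1 = 3.
G_1 = 3. HB_3(3) = 3. Bump = 4. G_2 = 3.
G_2 = 3. HB_4(3) = 3. Bump = 3. G_3 = 2.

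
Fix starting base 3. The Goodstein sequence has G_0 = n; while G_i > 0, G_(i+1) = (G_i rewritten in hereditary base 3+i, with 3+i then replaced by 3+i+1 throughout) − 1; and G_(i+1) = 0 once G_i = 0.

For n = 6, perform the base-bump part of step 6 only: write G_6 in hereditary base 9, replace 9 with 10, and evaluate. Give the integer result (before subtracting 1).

6

6 —HB3→ 2·3 —bump→ 2·4 = 8 —(−1)→ 7
7 —HB4→ 4 + 3 —bump→ 5 + 3 = 8 —(−1)→ 7
7 —HB5→ 5 + 2 —bump→ 6 + 2 = 8 —(−1)→ 7
7 —HB6→ 6 + 1 —bump→ 7 + 1 = 8 —(−1)→ 7
7 —HB7→ 7 —bump→ 8 = 8 —(−1)→ 7
7 —HB8→ 7 —bump→ 7 = 7 —(−1)→ 6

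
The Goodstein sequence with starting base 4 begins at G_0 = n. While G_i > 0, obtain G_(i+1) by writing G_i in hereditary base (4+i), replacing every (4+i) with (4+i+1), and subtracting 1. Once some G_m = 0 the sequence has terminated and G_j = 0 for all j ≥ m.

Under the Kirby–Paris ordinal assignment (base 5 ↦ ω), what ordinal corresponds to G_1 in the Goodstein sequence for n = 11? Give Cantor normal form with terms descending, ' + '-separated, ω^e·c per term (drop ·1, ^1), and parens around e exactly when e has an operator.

11 —HB4→ 2·4 + 3 —bump→ 2·5 + 3 = 13 —(−1)→ 12
12 —HB5→ 2·5 + 2 —bump→ 2·6 + 2 = 14 —(−1)→ 13

ω·2 + 2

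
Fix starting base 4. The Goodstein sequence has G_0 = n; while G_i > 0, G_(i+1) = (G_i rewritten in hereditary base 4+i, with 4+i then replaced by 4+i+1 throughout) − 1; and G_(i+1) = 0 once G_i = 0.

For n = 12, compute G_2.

(0) 12|_4 = 3·4 ↦ 3·5|_5 = 15 ⇒ 14
(1) 14|_5 = 2·5 + 4 ↦ 2·6 + 4|_6 = 16 ⇒ 15
(2) 15|_6 = 2·6 + 3 ↦ 2·7 + 3|_7 = 17 ⇒ 16

15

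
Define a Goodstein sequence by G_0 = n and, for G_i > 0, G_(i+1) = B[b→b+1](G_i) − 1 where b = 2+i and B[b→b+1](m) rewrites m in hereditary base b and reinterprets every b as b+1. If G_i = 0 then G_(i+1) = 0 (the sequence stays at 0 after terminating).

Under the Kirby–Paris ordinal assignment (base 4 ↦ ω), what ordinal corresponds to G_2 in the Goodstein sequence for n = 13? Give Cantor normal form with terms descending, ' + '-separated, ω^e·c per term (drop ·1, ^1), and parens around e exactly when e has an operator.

13 —HB2→ 2^(2 + 1) + 2^2 + 1 —bump→ 3^(3 + 1) + 3^3 + 1 = 109 —(−1)→ 108
108 —HB3→ 3^(3 + 1) + 3^3 —bump→ 4^(4 + 1) + 4^4 = 1280 —(−1)→ 1279
1279 —HB4→ 4^(4 + 1) + 3·4^3 + 3·4^2 + 3·4 + 3 —bump→ 5^(5 + 1) + 3·5^3 + 3·5^2 + 3·5 + 3 = 16093 —(−1)→ 16092

ω^(ω + 1) + ω^3·3 + ω^2·3 + ω·3 + 3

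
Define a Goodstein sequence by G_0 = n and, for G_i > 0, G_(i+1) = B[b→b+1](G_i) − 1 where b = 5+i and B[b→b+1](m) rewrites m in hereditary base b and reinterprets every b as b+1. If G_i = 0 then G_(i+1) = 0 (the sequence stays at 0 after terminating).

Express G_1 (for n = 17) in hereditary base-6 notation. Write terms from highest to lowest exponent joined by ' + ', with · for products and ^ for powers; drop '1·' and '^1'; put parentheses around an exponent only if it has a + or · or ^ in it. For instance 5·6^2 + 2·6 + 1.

step 0: 17 = 3·5 + 2; sub 6 for 5: 3·6 + 2; = 20; G_1 = 20−1 = 19
step 1: 19 = 3·6 + 1; sub 7 for 6: 3·7 + 1; = 22; G_2 = 22−1 = 21

3·6 + 1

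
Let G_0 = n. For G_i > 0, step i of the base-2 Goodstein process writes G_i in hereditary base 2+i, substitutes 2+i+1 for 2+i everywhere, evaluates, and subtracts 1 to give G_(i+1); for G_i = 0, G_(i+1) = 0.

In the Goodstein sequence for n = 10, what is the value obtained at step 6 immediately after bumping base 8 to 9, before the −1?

1937434593

(0) 10|_2 = 2^(2 + 1) + 2 ↦ 3^(3 + 1) + 3|_3 = 84 ⇒ 83
(1) 83|_3 = 3^(3 + 1) + 2 ↦ 4^(4 + 1) + 2|_4 = 1026 ⇒ 1025
(2) 1025|_4 = 4^(4 + 1) + 1 ↦ 5^(5 + 1) + 1|_5 = 15626 ⇒ 15625
(3) 15625|_5 = 5^(5 + 1) ↦ 6^(6 + 1)|_6 = 279936 ⇒ 279935
(4) 279935|_6 = 5·6^6 + 5·6^5 + 5·6^4 + 5·6^3 + 5·6^2 + 5·6 + 5 ↦ 5·7^7 + 5·7^5 + 5·7^4 + 5·7^3 + 5·7^2 + 5·7 + 5|_7 = 4215755 ⇒ 4215754
(5) 4215754|_7 = 5·7^7 + 5·7^5 + 5·7^4 + 5·7^3 + 5·7^2 + 5·7 + 4 ↦ 5·8^8 + 5·8^5 + 5·8^4 + 5·8^3 + 5·8^2 + 5·8 + 4|_8 = 84073324 ⇒ 84073323
(6) 84073323|_8 = 5·8^8 + 5·8^5 + 5·8^4 + 5·8^3 + 5·8^2 + 5·8 + 3 ↦ 5·9^9 + 5·9^5 + 5·9^4 + 5·9^3 + 5·9^2 + 5·9 + 3|_9 = 1937434593 ⇒ 1937434592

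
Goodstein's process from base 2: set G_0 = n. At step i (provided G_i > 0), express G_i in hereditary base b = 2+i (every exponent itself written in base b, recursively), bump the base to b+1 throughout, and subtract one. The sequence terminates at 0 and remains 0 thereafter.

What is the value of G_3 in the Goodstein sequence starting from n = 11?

G_0=11  [base 2] 2^(2 + 1) + 2 + 1  →[2↦3]→  3^(3 + 1) + 3 + 1 = 85  −1 ⇒ G_1=84
G_1=84  [base 3] 3^(3 + 1) + 3  →[3↦4]→  4^(4 + 1) + 4 = 1028  −1 ⇒ G_2=1027
G_2=1027  [base 4] 4^(4 + 1) + 3  →[4↦5]→  5^(5 + 1) + 3 = 15628  −1 ⇒ G_3=15627
G_3=15627  [base 5] 5^(5 + 1) + 2  →[5↦6]→  6^(6 + 1) + 2 = 279938  −1 ⇒ G_4=279937

15627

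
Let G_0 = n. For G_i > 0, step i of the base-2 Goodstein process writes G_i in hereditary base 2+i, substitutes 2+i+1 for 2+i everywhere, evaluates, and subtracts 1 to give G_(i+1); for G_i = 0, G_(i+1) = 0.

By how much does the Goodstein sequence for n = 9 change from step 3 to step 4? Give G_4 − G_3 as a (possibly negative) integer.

130901

step 0: 9 = 2^(2 + 1) + 1; sub 3 for 2: 3^(3 + 1) + 1; = 82; G_1 = 82−1 = 81
step 1: 81 = 3^(3 + 1); sub 4 for 3: 4^(4 + 1); = 1024; G_2 = 1024−1 = 1023
step 2: 1023 = 3·4^4 + 3·4^3 + 3·4^2 + 3·4 + 3; sub 5 for 4: 3·5^5 + 3·5^3 + 3·5^2 + 3·5 + 3; = 9843; G_3 = 9843−1 = 9842
step 3: 9842 = 3·5^5 + 3·5^3 + 3·5^2 + 3·5 + 2; sub 6 for 5: 3·6^6 + 3·6^3 + 3·6^2 + 3·6 + 2; = 140744; G_4 = 140744−1 = 140743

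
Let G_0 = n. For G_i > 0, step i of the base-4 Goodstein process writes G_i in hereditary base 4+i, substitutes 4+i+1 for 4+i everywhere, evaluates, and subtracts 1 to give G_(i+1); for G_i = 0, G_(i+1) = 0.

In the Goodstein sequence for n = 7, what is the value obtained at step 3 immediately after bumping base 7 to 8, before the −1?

7 —HB4→ 4 + 3 —bump→ 5 + 3 = 8 —(−1)→ 7
7 —HB5→ 5 + 2 —bump→ 6 + 2 = 8 —(−1)→ 7
7 —HB6→ 6 + 1 —bump→ 7 + 1 = 8 —(−1)→ 7
7 —HB7→ 7 —bump→ 8 = 8 —(−1)→ 7

8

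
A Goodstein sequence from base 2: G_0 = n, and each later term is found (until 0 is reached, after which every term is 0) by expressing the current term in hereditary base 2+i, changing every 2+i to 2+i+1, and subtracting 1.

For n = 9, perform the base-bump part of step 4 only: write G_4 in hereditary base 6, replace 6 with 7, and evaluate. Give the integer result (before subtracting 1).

2471827

i=0: 9 = 2^(2 + 1) + 1 (b=2); 2→3: 3^(3 + 1) + 1 = 82; 82−1 = 81
i=1: 81 = 3^(3 + 1) (b=3); 3→4: 4^(4 + 1) = 1024; 1024−1 = 1023
i=2: 1023 = 3·4^4 + 3·4^3 + 3·4^2 + 3·4 + 3 (b=4); 4→5: 3·5^5 + 3·5^3 + 3·5^2 + 3·5 + 3 = 9843; 9843−1 = 9842
i=3: 9842 = 3·5^5 + 3·5^3 + 3·5^2 + 3·5 + 2 (b=5); 5→6: 3·6^6 + 3·6^3 + 3·6^2 + 3·6 + 2 = 140744; 140744−1 = 140743
i=4: 140743 = 3·6^6 + 3·6^3 + 3·6^2 + 3·6 + 1 (b=6); 6→7: 3·7^7 + 3·7^3 + 3·7^2 + 3·7 + 1 = 2471827; 2471827−1 = 2471826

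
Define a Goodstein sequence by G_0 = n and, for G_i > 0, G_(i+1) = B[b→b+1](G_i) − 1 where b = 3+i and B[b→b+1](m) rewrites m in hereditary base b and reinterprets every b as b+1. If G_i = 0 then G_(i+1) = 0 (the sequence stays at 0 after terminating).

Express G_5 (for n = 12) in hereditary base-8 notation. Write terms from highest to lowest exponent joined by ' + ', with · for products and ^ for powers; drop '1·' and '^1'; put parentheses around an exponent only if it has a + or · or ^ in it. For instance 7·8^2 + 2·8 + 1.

7·8 + 7

(0) 12|_3 = 3^2 + 3 ↦ 4^2 + 4|_4 = 20 ⇒ 19
(1) 19|_4 = 4^2 + 3 ↦ 5^2 + 3|_5 = 28 ⇒ 27
(2) 27|_5 = 5^2 + 2 ↦ 6^2 + 2|_6 = 38 ⇒ 37
(3) 37|_6 = 6^2 + 1 ↦ 7^2 + 1|_7 = 50 ⇒ 49
(4) 49|_7 = 7^2 ↦ 8^2|_8 = 64 ⇒ 63
(5) 63|_8 = 7·8 + 7 ↦ 7·9 + 7|_9 = 70 ⇒ 69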